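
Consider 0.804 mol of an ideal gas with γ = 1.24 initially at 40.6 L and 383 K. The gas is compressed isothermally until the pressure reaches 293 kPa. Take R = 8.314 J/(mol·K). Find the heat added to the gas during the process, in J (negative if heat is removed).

-3930 J

P₁ = nRT₁/V₁ = 0.804×8.314×383/40.6 = 63.1 kPa.
Isothermal: T stays 383 K; PV = const ⇒ V₂ = 8.74 L, P₂ = 293 kPa.
ΔU = 0 (ideal gas, T constant).
W = nRT ln(V₂/V₁) = 0.804×8.314×383×ln(0.215) = -3930 J.
Q = ΔU + W = -3930 J.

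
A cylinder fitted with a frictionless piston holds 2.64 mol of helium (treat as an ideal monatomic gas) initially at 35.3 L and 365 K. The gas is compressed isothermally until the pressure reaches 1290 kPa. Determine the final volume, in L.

P₁ = nRT₁/V₁ = 2.64×8.314×365/35.3 = 227 kPa.
Isothermal: T stays 365 K; PV = const ⇒ V₂ = 6.21 L, P₂ = 1290 kPa.

6.21 L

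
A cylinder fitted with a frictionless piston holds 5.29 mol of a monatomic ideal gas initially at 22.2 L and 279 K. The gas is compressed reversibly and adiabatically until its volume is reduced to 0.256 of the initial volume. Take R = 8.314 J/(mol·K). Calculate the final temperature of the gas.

P₁ = nRT₁/V₁ = 5.29×8.314×279/22.2 = 553 kPa.
Adiabatic: TV^(γ−1) = const ⇒ T₂ = 279×(3.91)^0.667 = 692 K; PV^γ = const ⇒ P₂ = 5360 kPa.

692 K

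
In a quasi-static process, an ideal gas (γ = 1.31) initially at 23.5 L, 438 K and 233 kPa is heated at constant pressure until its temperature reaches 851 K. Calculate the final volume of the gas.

45.7 L

Isobaric: P stays 233 kPa; V/T = const ⇒ T₂ = 851 K, V₂ = 45.7 L.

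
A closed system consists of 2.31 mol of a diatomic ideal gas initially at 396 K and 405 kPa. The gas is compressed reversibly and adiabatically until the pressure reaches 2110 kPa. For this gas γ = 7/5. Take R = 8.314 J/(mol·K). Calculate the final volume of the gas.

5.78 L

V₁ = nRT₁/P₁ = 2.31×8.314×396/405 = 18.8 L.
Adiabatic: T₂/T₁ = (P₂/P₁)^((γ−1)/γ) ⇒ T₂ = 396×(5.21)^0.286 = 635 K; V₂ = 5.78 L.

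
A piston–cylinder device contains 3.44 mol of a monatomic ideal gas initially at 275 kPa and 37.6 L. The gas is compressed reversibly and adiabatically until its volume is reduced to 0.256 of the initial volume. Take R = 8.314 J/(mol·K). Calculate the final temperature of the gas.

T₁ = P₁V₁/(nR) = 275×37.6/(3.44×8.314) = 362 K.
Adiabatic: TV^(γ−1) = const ⇒ T₂ = 362×(3.91)^0.667 = 897 K; PV^γ = const ⇒ P₂ = 2660 kPa.

897 K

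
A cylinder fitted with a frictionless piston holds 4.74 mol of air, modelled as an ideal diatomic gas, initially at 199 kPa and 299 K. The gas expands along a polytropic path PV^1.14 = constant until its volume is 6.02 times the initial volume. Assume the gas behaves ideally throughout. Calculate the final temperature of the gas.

V₁ = nRT₁/P₁ = 4.74×8.314×299/199 = 59.2 L.
Polytropic n=1.14: T₂ = T₁(V₁/V₂)^(n−1) = 299×(0.166)^0.14 = 233 K; P₂ = P₁(V₁/V₂)^n = 25.7 kPa.

233 K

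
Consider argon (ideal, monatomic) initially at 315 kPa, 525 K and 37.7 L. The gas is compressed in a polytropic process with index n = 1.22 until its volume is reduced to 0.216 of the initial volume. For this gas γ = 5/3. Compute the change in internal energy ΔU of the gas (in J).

7140 J

n = P₁V₁/(RT₁) = 315×37.7/(8.314×525) = 2.72 mol.
Polytropic n=1.22: T₂ = T₁(V₁/V₂)^(n−1) = 525×(4.63)^0.22 = 735 K; P₂ = P₁(V₁/V₂)^n = 2040 kPa.
For an ideal gas ΔU = nCvΔT with Cv = (3/2)R = 12.5 J/(mol·K).
ΔU = 2.72×12.5×(735−525) = 7140 J.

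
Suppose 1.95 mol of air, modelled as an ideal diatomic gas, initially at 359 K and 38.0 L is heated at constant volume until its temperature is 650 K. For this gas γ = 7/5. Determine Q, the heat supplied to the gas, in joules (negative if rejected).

11800 J

P₁ = nRT₁/V₁ = 1.95×8.314×359/38.0 = 153 kPa.
Isochoric: V stays 38.0 L; P/T = const ⇒ T₂ = 650 K, P₂ = 277 kPa.
W = 0 (no volume change).
ΔU = nCvΔT = 1.95×20.8×(650−359) = 11800 J.
Q = ΔU = 11800 J.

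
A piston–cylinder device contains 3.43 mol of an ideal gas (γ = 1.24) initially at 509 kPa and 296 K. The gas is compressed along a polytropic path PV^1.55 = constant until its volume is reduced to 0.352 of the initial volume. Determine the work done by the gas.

V₁ = nRT₁/P₁ = 3.43×8.314×296/509 = 16.6 L.
Polytropic n=1.55: T₂ = T₁(V₁/V₂)^(n−1) = 296×(2.84)^0.55 = 526 K; P₂ = P₁(V₁/V₂)^n = 2570 kPa.
W = (P₁V₁−P₂V₂)/(n−1) = (509×16.6−2570×5.84)/0.55 = -11900 J.

-11900 J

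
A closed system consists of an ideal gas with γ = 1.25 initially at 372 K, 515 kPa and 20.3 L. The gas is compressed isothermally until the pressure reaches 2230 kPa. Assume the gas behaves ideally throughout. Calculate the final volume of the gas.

4.69 L

Isothermal: T stays 372 K; PV = const ⇒ V₂ = 4.69 L, P₂ = 2230 kPa.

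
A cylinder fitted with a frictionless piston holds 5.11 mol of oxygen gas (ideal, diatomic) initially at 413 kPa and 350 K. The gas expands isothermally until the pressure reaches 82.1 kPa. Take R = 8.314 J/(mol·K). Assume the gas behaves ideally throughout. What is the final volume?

181 L

V₁ = nRT₁/P₁ = 5.11×8.314×350/413 = 36.0 L.
Isothermal: T stays 350 K; PV = const ⇒ V₂ = 181 L, P₂ = 82.1 kPa.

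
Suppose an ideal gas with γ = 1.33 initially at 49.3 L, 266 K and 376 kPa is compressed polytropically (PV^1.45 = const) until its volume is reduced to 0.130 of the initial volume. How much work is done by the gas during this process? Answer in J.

n = P₁V₁/(RT₁) = 376×49.3/(8.314×266) = 8.38 mol.
Polytropic n=1.45: T₂ = T₁(V₁/V₂)^(n−1) = 266×(7.69)^0.45 = 666 K; P₂ = P₁(V₁/V₂)^n = 7240 kPa.
W = (P₁V₁−P₂V₂)/(n−1) = (376×49.3−7240×6.41)/0.45 = -62000 J.

-62000 J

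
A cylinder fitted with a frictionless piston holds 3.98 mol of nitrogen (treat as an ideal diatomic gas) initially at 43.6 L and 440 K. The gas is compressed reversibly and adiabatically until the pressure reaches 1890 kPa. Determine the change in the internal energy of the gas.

23300 J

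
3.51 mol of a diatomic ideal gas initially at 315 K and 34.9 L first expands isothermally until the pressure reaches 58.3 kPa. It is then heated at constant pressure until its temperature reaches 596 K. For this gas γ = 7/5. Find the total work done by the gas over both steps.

P₁ = nRT₁/V₁ = 3.51×8.314×315/34.9 = 263 kPa.
Step 1 — Isothermal: T stays 315 K; PV = const ⇒ V₂ = 158 L, P₂ = 58.3 kPa.
ΔU = 0 (ideal gas, T constant).
W = nRT ln(V₂/V₁) = 3.51×8.314×315×ln(4.52) = 13900 J.
Q = ΔU + W = 13900 J.
State after step 1: P = 58.3 kPa, V = 158 L, T = 315 K.
Step 2 — Isobaric: P stays 58.3 kPa; V/T = const ⇒ T₂ = 596 K, V₂ = 298 L.
W = PΔV = 58.3×(298−158) kPa·L = 8200 J.
ΔU = nCvΔT = 3.51×20.8×(596−315) = 20500 J.
Q = ΔU + W = nCpΔT = 28700 J.
Net over both steps: W = 22100 J, Q = 42600 J, ΔU = 20500 J.

22100 J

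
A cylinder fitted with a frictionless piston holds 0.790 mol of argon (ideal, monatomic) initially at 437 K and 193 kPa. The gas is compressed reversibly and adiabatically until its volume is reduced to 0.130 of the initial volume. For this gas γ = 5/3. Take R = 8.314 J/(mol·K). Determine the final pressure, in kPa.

V₁ = nRT₁/P₁ = 0.790×8.314×437/193 = 14.9 L.
Adiabatic: TV^(γ−1) = const ⇒ T₂ = 437×(7.69)^0.667 = 1700 K; PV^γ = const ⇒ P₂ = 5790 kPa.

5790 kPa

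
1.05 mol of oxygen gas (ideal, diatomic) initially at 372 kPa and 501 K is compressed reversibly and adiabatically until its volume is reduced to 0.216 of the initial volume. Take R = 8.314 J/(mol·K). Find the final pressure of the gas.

V₁ = nRT₁/P₁ = 1.05×8.314×501/372 = 11.8 L.
Adiabatic: TV^(γ−1) = const ⇒ T₂ = 501×(4.63)^0.400 = 925 K; PV^γ = const ⇒ P₂ = 3180 kPa.

3180 kPa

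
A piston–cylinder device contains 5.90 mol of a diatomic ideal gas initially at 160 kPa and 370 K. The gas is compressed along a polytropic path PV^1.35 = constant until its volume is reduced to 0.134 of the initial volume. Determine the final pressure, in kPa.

2410 kPa

V₁ = nRT₁/P₁ = 5.90×8.314×370/160 = 113 L.
Polytropic n=1.35: T₂ = T₁(V₁/V₂)^(n−1) = 370×(7.46)^0.35 = 748 K; P₂ = P₁(V₁/V₂)^n = 2410 kPa.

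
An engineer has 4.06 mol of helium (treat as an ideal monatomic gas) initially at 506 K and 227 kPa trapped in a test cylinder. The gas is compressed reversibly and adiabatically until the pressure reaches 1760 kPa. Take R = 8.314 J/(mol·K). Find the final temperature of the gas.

1150 K

V₁ = nRT₁/P₁ = 4.06×8.314×506/227 = 75.2 L.
Adiabatic: T₂/T₁ = (P₂/P₁)^((γ−1)/γ) ⇒ T₂ = 506×(7.75)^0.400 = 1150 K; V₂ = 22.0 L.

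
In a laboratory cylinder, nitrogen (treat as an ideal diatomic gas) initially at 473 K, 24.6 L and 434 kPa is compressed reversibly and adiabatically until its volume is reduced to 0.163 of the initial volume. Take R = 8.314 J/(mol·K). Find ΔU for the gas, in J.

n = P₁V₁/(RT₁) = 434×24.6/(8.314×473) = 2.71 mol.
Adiabatic: TV^(γ−1) = const ⇒ T₂ = 473×(6.13)^0.400 = 977 K; PV^γ = const ⇒ P₂ = 5500 kPa.
For an ideal gas ΔU = nCvΔT with Cv = (5/2)R = 20.8 J/(mol·K).
ΔU = 2.71×20.8×(977−473) = 28500 J.

28500 J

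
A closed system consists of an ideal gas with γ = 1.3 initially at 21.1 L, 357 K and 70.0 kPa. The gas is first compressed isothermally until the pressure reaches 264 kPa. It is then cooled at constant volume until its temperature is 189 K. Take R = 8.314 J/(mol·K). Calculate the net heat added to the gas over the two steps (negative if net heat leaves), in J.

-4280 J

n = P₁V₁/(RT₁) = 70.0×21.1/(8.314×357) = 0.498 mol.
Step 1 — Isothermal: T stays 357 K; PV = const ⇒ V₂ = 5.59 L, P₂ = 264 kPa.
ΔU = 0 (ideal gas, T constant).
W = nRT ln(V₂/V₁) = 0.498×8.314×357×ln(0.265) = -1960 J.
Q = ΔU + W = -1960 J.
State after step 1: P = 264 kPa, V = 5.59 L, T = 357 K.
Step 2 — Isochoric: V stays 5.59 L; P/T = const ⇒ T₂ = 189 K, P₂ = 140 kPa.
W = 0 (no volume change).
ΔU = nCvΔT = 0.498×27.7×(189−357) = -2320 J.
Q = ΔU = -2320 J.
Net over both steps: W = -1960 J, Q = -4280 J, ΔU = -2320 J.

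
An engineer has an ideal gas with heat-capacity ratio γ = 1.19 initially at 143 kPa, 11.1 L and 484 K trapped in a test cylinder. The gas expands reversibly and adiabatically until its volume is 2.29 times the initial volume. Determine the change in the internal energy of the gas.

-1220 J

n = P₁V₁/(RT₁) = 143×11.1/(8.314×484) = 0.394 mol.
Adiabatic: TV^(γ−1) = const ⇒ T₂ = 484×(0.437)^0.190 = 414 K; PV^γ = const ⇒ P₂ = 53.3 kPa.
For an ideal gas ΔU = nCvΔT with Cv = R/(γ−1) = 43.8 J/(mol·K).
ΔU = 0.394×43.8×(414−484) = -1220 J.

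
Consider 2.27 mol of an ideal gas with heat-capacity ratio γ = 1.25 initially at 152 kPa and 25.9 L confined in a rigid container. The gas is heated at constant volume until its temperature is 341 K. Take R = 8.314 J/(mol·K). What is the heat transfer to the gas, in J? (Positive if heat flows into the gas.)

10000 J

T₁ = P₁V₁/(nR) = 152×25.9/(2.27×8.314) = 209 K.
Isochoric: V stays 25.9 L; P/T = const ⇒ T₂ = 341 K, P₂ = 248 kPa.
W = 0 (no volume change).
ΔU = nCvΔT = 2.27×33.3×(341−209) = 10000 J.
Q = ΔU = 10000 J.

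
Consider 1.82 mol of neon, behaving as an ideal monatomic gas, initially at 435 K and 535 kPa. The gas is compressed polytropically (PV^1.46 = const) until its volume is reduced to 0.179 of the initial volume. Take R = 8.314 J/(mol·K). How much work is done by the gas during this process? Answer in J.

-17300 J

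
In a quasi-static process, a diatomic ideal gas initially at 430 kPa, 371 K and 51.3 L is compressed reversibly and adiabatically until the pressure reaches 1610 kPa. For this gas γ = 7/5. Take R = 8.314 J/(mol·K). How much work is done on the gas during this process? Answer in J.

n = P₁V₁/(RT₁) = 430×51.3/(8.314×371) = 7.15 mol.
Adiabatic: T₂/T₁ = (P₂/P₁)^((γ−1)/γ) ⇒ T₂ = 371×(3.74)^0.286 = 541 K; V₂ = 20.0 L.
ΔU = nCvΔT = 7.15×20.8×(541−371) = 25300 J.
Q = 0 for an adiabatic process, so W = −ΔU = -25300 J.
Work done on the gas = −W_by = 25300 J.

25300 J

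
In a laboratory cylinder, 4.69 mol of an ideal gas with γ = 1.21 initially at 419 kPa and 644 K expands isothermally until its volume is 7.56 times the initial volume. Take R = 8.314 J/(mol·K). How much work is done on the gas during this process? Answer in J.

-50800 J

V₁ = nRT₁/P₁ = 4.69×8.314×644/419 = 59.9 L.
Isothermal: T stays 644 K; PV = const ⇒ V₂ = 453 L, P₂ = 55.4 kPa.
W = nRT ln(V₂/V₁) = 4.69×8.314×644×ln(7.56) = 50800 J.
Work done on the gas = −W_by = -50800 J.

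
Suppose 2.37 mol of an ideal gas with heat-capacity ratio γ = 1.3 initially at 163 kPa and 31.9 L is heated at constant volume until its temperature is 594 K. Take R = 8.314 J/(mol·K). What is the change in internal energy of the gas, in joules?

21700 J

T₁ = P₁V₁/(nR) = 163×31.9/(2.37×8.314) = 264 K.
Isochoric: V stays 31.9 L; P/T = const ⇒ T₂ = 594 K, P₂ = 367 kPa.
For an ideal gas ΔU = nCvΔT with Cv = R/(γ−1) = 27.7 J/(mol·K).
ΔU = 2.37×27.7×(594−264) = 21700 J.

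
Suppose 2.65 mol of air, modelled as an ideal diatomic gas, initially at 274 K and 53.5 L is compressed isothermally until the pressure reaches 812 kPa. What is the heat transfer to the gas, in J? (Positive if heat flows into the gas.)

P₁ = nRT₁/V₁ = 2.65×8.314×274/53.5 = 113 kPa.
Isothermal: T stays 274 K; PV = const ⇒ V₂ = 7.43 L, P₂ = 812 kPa.
ΔU = 0 (ideal gas, T constant).
W = nRT ln(V₂/V₁) = 2.65×8.314×274×ln(0.139) = -11900 J.
Q = ΔU + W = -11900 J.

-11900 J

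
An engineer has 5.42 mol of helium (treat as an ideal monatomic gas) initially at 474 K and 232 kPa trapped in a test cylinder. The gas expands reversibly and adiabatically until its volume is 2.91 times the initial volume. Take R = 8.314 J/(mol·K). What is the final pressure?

V₁ = nRT₁/P₁ = 5.42×8.314×474/232 = 92.1 L.
Adiabatic: TV^(γ−1) = const ⇒ T₂ = 474×(0.344)^0.667 = 233 K; PV^γ = const ⇒ P₂ = 39.1 kPa.

39.1 kPa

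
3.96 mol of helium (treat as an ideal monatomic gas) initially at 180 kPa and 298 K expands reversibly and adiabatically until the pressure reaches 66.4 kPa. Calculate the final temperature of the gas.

V₁ = nRT₁/P₁ = 3.96×8.314×298/180 = 54.5 L.
Adiabatic: T₂/T₁ = (P₂/P₁)^((γ−1)/γ) ⇒ T₂ = 298×(0.369)^0.400 = 200 K; V₂ = 99.2 L.

200 K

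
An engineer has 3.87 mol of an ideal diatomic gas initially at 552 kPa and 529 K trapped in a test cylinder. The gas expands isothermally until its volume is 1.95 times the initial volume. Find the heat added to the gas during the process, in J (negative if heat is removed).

V₁ = nRT₁/P₁ = 3.87×8.314×529/552 = 30.8 L.
Isothermal: T stays 529 K; PV = const ⇒ V₂ = 60.1 L, P₂ = 283 kPa.
ΔU = 0 (ideal gas, T constant).
W = nRT ln(V₂/V₁) = 3.87×8.314×529×ln(1.95) = 11400 J.
Q = ΔU + W = 11400 J.

11400 J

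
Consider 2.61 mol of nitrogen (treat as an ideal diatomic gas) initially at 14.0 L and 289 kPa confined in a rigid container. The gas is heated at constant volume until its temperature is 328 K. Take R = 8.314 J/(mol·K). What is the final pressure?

T₁ = P₁V₁/(nR) = 289×14.0/(2.61×8.314) = 186 K.
Isochoric: V stays 14.0 L; P/T = const ⇒ T₂ = 328 K, P₂ = 508 kPa.

508 kPa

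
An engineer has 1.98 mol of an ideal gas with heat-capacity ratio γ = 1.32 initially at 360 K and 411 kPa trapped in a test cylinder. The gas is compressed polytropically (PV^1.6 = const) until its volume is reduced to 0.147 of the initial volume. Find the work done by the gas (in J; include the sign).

V₁ = nRT₁/P₁ = 1.98×8.314×360/411 = 14.4 L.
Polytropic n=1.6: T₂ = T₁(V₁/V₂)^(n−1) = 360×(6.80)^0.60 = 1140 K; P₂ = P₁(V₁/V₂)^n = 8830 kPa.
W = (P₁V₁−P₂V₂)/(n−1) = (411×14.4−8830×2.12)/0.60 = -21300 J.

-21300 J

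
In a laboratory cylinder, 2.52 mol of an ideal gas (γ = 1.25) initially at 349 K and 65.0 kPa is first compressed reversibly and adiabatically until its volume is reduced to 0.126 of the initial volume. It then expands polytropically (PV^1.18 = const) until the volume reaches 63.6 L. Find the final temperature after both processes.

V₁ = nRT₁/P₁ = 2.52×8.314×349/65.0 = 112 L.
Step 1 — Adiabatic: TV^(γ−1) = const ⇒ T₂ = 349×(7.94)^0.250 = 586 K; PV^γ = const ⇒ P₂ = 866 kPa.
ΔU = nCvΔT = 2.52×33.3×(586−349) = 19800 J.
Q = 0 for an adiabatic process, so W = −ΔU = -19800 J.
State after step 1: P = 866 kPa, V = 14.2 L, T = 586 K.
Step 2 — Polytropic n=1.18: T₂ = T₁(V₁/V₂)^(n−1) = 586×(0.223)^0.18 = 447 K; P₂ = P₁(V₁/V₂)^n = 147 kPa.
W = (P₁V₁−P₂V₂)/(n−1) = (866×14.2−147×63.6)/0.18 = 16100 J.
ΔU = nCvΔT = 2.52×33.3×(447−586) = -11600 J.
Q = ΔU + W = 4520 J.
Net over both steps: W = -3700 J, Q = 4520 J, ΔU = 8220 J.

447 K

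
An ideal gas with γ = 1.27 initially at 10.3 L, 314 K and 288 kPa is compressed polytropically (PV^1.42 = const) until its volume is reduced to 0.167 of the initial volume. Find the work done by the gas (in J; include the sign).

-7910 J

n = P₁V₁/(RT₁) = 288×10.3/(8.314×314) = 1.14 mol.
Polytropic n=1.42: T₂ = T₁(V₁/V₂)^(n−1) = 314×(5.99)^0.42 = 666 K; P₂ = P₁(V₁/V₂)^n = 3660 kPa.
W = (P₁V₁−P₂V₂)/(n−1) = (288×10.3−3660×1.72)/0.42 = -7910 J.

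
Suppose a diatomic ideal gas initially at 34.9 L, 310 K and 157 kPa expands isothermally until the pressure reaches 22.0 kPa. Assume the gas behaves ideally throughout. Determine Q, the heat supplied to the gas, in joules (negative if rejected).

10800 J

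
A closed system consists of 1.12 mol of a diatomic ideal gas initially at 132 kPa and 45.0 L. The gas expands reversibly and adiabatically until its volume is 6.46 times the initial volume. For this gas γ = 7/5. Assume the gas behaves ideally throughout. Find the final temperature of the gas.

302 K

T₁ = P₁V₁/(nR) = 132×45.0/(1.12×8.314) = 638 K.
Adiabatic: TV^(γ−1) = const ⇒ T₂ = 638×(0.155)^0.400 = 302 K; PV^γ = const ⇒ P₂ = 9.69 kPa.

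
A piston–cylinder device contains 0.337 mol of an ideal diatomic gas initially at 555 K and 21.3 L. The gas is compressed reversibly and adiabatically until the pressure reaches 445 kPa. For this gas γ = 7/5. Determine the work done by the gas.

-2630 J

P₁ = nRT₁/V₁ = 0.337×8.314×555/21.3 = 73.0 kPa.
Adiabatic: T₂/T₁ = (P₂/P₁)^((γ−1)/γ) ⇒ T₂ = 555×(6.10)^0.286 = 930 K; V₂ = 5.86 L.
ΔU = nCvΔT = 0.337×20.8×(930−555) = 2630 J.
Q = 0 for an adiabatic process, so W = −ΔU = -2630 J.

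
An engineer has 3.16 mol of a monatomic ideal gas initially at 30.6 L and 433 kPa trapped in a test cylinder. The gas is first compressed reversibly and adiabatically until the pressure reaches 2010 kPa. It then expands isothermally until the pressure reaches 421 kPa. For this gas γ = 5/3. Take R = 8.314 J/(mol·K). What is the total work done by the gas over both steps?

T₁ = P₁V₁/(nR) = 433×30.6/(3.16×8.314) = 504 K.
Step 1 — Adiabatic: T₂/T₁ = (P₂/P₁)^((γ−1)/γ) ⇒ T₂ = 504×(4.64)^0.400 = 932 K; V₂ = 12.2 L.
ΔU = nCvΔT = 3.16×12.5×(932−504) = 16900 J.
Q = 0 for an adiabatic process, so W = −ΔU = -16900 J.
State after step 1: P = 2010 kPa, V = 12.2 L, T = 932 K.
Step 2 — Isothermal: T stays 932 K; PV = const ⇒ V₂ = 58.2 L, P₂ = 421 kPa.
ΔU = 0 (ideal gas, T constant).
W = nRT ln(V₂/V₁) = 3.16×8.314×932×ln(4.77) = 38300 J.
Q = ΔU + W = 38300 J.
Net over both steps: W = 21400 J, Q = 38300 J, ΔU = 16900 J.

21400 J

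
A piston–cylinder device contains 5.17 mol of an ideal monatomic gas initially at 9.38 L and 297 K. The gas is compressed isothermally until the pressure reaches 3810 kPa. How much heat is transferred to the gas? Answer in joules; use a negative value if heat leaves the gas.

P₁ = nRT₁/V₁ = 5.17×8.314×297/9.38 = 1360 kPa.
Isothermal: T stays 297 K; PV = const ⇒ V₂ = 3.35 L, P₂ = 3810 kPa.
ΔU = 0 (ideal gas, T constant).
W = nRT ln(V₂/V₁) = 5.17×8.314×297×ln(0.357) = -13100 J.
Q = ΔU + W = -13100 J.

-13100 J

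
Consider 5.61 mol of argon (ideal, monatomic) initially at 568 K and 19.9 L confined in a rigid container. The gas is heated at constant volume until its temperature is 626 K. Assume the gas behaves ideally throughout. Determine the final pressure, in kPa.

1470 kPa

P₁ = nRT₁/V₁ = 5.61×8.314×568/19.9 = 1330 kPa.
Isochoric: V stays 19.9 L; P/T = const ⇒ T₂ = 626 K, P₂ = 1470 kPa.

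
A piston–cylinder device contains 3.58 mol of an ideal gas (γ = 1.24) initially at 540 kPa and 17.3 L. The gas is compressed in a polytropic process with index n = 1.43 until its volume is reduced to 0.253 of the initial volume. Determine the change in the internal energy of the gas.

31400 J

T₁ = P₁V₁/(nR) = 540×17.3/(3.58×8.314) = 314 K.
Polytropic n=1.43: T₂ = T₁(V₁/V₂)^(n−1) = 314×(3.95)^0.43 = 567 K; P₂ = P₁(V₁/V₂)^n = 3850 kPa.
For an ideal gas ΔU = nCvΔT with Cv = R/(γ−1) = 34.6 J/(mol·K).
ΔU = 3.58×34.6×(567−314) = 31400 J.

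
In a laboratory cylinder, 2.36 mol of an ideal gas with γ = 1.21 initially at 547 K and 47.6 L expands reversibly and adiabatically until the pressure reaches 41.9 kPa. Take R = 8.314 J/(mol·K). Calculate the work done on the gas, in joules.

-12900 J

P₁ = nRT₁/V₁ = 2.36×8.314×547/47.6 = 225 kPa.
Adiabatic: T₂/T₁ = (P₂/P₁)^((γ−1)/γ) ⇒ T₂ = 547×(0.186)^0.174 = 408 K; V₂ = 191 L.
ΔU = nCvΔT = 2.36×39.6×(408−547) = -12900 J.
Q = 0 for an adiabatic process, so W = −ΔU = 12900 J.
Work done on the gas = −W_by = -12900 J.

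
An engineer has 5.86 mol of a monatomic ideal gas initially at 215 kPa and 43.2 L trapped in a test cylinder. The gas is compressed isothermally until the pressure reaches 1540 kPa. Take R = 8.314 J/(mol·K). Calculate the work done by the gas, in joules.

T₁ = P₁V₁/(nR) = 215×43.2/(5.86×8.314) = 191 K.
Isothermal: T stays 191 K; PV = const ⇒ V₂ = 6.03 L, P₂ = 1540 kPa.
W = nRT ln(V₂/V₁) = 5.86×8.314×191×ln(0.140) = -18300 J.

-18300 J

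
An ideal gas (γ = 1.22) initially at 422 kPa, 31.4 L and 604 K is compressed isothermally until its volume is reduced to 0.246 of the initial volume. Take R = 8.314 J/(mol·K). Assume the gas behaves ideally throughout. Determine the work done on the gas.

n = P₁V₁/(RT₁) = 422×31.4/(8.314×604) = 2.64 mol.
Isothermal: T stays 604 K; PV = const ⇒ V₂ = 7.72 L, P₂ = 1720 kPa.
W = nRT ln(V₂/V₁) = 2.64×8.314×604×ln(0.246) = -18600 J.
Work done on the gas = −W_by = 18600 J.

18600 J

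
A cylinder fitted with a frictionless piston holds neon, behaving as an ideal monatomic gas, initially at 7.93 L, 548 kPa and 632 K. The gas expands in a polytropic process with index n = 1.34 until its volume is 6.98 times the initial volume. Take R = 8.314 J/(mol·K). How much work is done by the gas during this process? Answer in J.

6180 J

n = P₁V₁/(RT₁) = 548×7.93/(8.314×632) = 0.827 mol.
Polytropic n=1.34: T₂ = T₁(V₁/V₂)^(n−1) = 632×(0.143)^0.34 = 326 K; P₂ = P₁(V₁/V₂)^n = 40.6 kPa.
W = (P₁V₁−P₂V₂)/(n−1) = (548×7.93−40.6×55.4)/0.34 = 6180 J.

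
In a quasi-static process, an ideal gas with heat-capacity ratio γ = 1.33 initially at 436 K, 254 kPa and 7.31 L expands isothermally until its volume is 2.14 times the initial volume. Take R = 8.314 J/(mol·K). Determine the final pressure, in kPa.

Isothermal: T stays 436 K; PV = const ⇒ V₂ = 15.6 L, P₂ = 119 kPa.

119 kPa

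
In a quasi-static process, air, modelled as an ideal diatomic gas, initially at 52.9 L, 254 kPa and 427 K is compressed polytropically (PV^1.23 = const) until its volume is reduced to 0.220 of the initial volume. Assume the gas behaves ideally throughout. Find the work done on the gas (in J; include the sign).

24300 J

n = P₁V₁/(RT₁) = 254×52.9/(8.314×427) = 3.78 mol.
Polytropic n=1.23: T₂ = T₁(V₁/V₂)^(n−1) = 427×(4.55)^0.23 = 605 K; P₂ = P₁(V₁/V₂)^n = 1640 kPa.
W = (P₁V₁−P₂V₂)/(n−1) = (254×52.9−1640×11.6)/0.23 = -24300 J.
Work done on the gas = −W_by = 24300 J.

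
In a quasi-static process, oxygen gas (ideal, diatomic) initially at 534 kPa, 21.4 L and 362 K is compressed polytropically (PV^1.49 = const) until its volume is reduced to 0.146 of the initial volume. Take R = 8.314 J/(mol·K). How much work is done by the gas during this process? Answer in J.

-36600 J

n = P₁V₁/(RT₁) = 534×21.4/(8.314×362) = 3.80 mol.
Polytropic n=1.49: T₂ = T₁(V₁/V₂)^(n−1) = 362×(6.85)^0.49 = 929 K; P₂ = P₁(V₁/V₂)^n = 9390 kPa.
W = (P₁V₁−P₂V₂)/(n−1) = (534×21.4−9390×3.12)/0.49 = -36600 J.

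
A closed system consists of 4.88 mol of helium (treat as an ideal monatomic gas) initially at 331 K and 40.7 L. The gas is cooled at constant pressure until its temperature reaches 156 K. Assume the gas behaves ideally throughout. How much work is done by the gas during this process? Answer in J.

P₁ = nRT₁/V₁ = 4.88×8.314×331/40.7 = 330 kPa.
Isobaric: P stays 330 kPa; V/T = const ⇒ T₂ = 156 K, V₂ = 19.2 L.
W = PΔV = 330×(19.2−40.7) kPa·L = -7100 J.

-7100 J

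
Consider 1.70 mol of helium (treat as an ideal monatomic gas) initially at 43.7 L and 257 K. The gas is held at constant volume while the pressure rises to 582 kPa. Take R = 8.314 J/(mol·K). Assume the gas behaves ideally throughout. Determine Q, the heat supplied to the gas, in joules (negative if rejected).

32700 J

P₁ = nRT₁/V₁ = 1.70×8.314×257/43.7 = 83.1 kPa.
Isochoric: V stays 43.7 L; P/T = const ⇒ T₂ = 1800 K, P₂ = 582 kPa.
W = 0 (no volume change).
ΔU = nCvΔT = 1.70×12.5×(1800−257) = 32700 J.
Q = ΔU = 32700 J.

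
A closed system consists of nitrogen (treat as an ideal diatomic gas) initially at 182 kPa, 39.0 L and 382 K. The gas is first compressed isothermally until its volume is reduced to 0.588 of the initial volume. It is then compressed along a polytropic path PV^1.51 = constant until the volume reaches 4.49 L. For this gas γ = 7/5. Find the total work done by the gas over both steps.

n = P₁V₁/(RT₁) = 182×39.0/(8.314×382) = 2.23 mol.
Step 1 — Isothermal: T stays 382 K; PV = const ⇒ V₂ = 22.9 L, P₂ = 310 kPa.
ΔU = 0 (ideal gas, T constant).
W = nRT ln(V₂/V₁) = 2.23×8.314×382×ln(0.588) = -3770 J.
Q = ΔU + W = -3770 J.
State after step 1: P = 310 kPa, V = 22.9 L, T = 382 K.
Step 2 — Polytropic n=1.51: T₂ = T₁(V₁/V₂)^(n−1) = 382×(5.11)^0.51 = 877 K; P₂ = P₁(V₁/V₂)^n = 3630 kPa.
W = (P₁V₁−P₂V₂)/(n−1) = (310×22.9−3630×4.49)/0.51 = -18100 J.
ΔU = nCvΔT = 2.23×20.8×(877−382) = 23000 J.
Q = ΔU + W = 4960 J.
Net over both steps: W = -21800 J, Q = 1200 J, ΔU = 23000 J.

-21800 J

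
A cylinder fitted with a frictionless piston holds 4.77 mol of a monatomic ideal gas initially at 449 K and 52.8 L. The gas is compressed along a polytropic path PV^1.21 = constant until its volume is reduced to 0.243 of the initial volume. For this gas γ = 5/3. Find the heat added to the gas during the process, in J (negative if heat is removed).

P₁ = nRT₁/V₁ = 4.77×8.314×449/52.8 = 337 kPa.
Polytropic n=1.21: T₂ = T₁(V₁/V₂)^(n−1) = 449×(4.12)^0.21 = 604 K; P₂ = P₁(V₁/V₂)^n = 1870 kPa.
W = (P₁V₁−P₂V₂)/(n−1) = (337×52.8−1870×12.8)/0.21 = -29300 J.
ΔU = nCvΔT = 4.77×12.5×(604−449) = 9240 J.
Q = ΔU + W = -20100 J.

-20100 J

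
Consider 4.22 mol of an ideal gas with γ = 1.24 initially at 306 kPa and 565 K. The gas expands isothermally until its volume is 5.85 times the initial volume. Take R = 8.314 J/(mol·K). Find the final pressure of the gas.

V₁ = nRT₁/P₁ = 4.22×8.314×565/306 = 64.8 L.
Isothermal: T stays 565 K; PV = const ⇒ V₂ = 379 L, P₂ = 52.3 kPa.

52.3 kPa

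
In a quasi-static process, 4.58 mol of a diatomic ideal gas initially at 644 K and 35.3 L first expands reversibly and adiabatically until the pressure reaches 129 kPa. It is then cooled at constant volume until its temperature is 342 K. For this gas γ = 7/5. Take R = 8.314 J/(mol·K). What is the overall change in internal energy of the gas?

P₁ = nRT₁/V₁ = 4.58×8.314×644/35.3 = 695 kPa.
Step 1 — Adiabatic: T₂/T₁ = (P₂/P₁)^((γ−1)/γ) ⇒ T₂ = 644×(0.186)^0.286 = 398 K; V₂ = 118 L.
ΔU = nCvΔT = 4.58×20.8×(398−644) = -23400 J.
Q = 0 for an adiabatic process, so W = −ΔU = 23400 J.
State after step 1: P = 129 kPa, V = 118 L, T = 398 K.
Step 2 — Isochoric: V stays 118 L; P/T = const ⇒ T₂ = 342 K, P₂ = 111 kPa.
W = 0 (no volume change).
ΔU = nCvΔT = 4.58×20.8×(342−398) = -5340 J.
Q = ΔU = -5340 J.
Net over both steps: W = 23400 J, Q = -5340 J, ΔU = -28700 J.

-28700 J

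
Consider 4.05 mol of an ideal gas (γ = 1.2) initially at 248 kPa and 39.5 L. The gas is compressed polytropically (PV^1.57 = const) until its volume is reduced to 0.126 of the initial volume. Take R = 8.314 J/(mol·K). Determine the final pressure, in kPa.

6410 kPa

T₁ = P₁V₁/(nR) = 248×39.5/(4.05×8.314) = 291 K.
Polytropic n=1.57: T₂ = T₁(V₁/V₂)^(n−1) = 291×(7.94)^0.57 = 947 K; P₂ = P₁(V₁/V₂)^n = 6410 kPa.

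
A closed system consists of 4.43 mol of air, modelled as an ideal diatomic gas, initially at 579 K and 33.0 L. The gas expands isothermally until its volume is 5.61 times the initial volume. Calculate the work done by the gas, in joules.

P₁ = nRT₁/V₁ = 4.43×8.314×579/33.0 = 646 kPa.
Isothermal: T stays 579 K; PV = const ⇒ V₂ = 185 L, P₂ = 115 kPa.
W = nRT ln(V₂/V₁) = 4.43×8.314×579×ln(5.61) = 36800 J.

36800 J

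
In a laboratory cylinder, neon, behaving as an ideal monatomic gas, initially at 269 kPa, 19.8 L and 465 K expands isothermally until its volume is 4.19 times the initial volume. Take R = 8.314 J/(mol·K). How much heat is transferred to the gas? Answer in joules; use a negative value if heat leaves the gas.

7630 J

n = P₁V₁/(RT₁) = 269×19.8/(8.314×465) = 1.38 mol.
Isothermal: T stays 465 K; PV = const ⇒ V₂ = 83.0 L, P₂ = 64.2 kPa.
ΔU = 0 (ideal gas, T constant).
W = nRT ln(V₂/V₁) = 1.38×8.314×465×ln(4.19) = 7630 J.
Q = ΔU + W = 7630 J.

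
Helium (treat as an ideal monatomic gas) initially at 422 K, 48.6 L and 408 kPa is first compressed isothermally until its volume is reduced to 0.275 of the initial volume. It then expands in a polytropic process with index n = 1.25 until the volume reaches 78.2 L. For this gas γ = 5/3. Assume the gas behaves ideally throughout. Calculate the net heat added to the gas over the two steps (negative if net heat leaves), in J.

n = P₁V₁/(RT₁) = 408×48.6/(8.314×422) = 5.65 mol.
Step 1 — Isothermal: T stays 422 K; PV = const ⇒ V₂ = 13.4 L, P₂ = 1480 kPa.
ΔU = 0 (ideal gas, T constant).
W = nRT ln(V₂/V₁) = 5.65×8.314×422×ln(0.275) = -25600 J.
Q = ΔU + W = -25600 J.
State after step 1: P = 1480 kPa, V = 13.4 L, T = 422 K.
Step 2 — Polytropic n=1.25: T₂ = T₁(V₁/V₂)^(n−1) = 422×(0.171)^0.25 = 271 K; P₂ = P₁(V₁/V₂)^n = 163 kPa.
W = (P₁V₁−P₂V₂)/(n−1) = (1480×13.4−163×78.2)/0.25 = 28300 J.
ΔU = nCvΔT = 5.65×12.5×(271−422) = -10600 J.
Q = ΔU + W = 17700 J.
Net over both steps: W = 2720 J, Q = -7900 J, ΔU = -10600 J.

-7900 J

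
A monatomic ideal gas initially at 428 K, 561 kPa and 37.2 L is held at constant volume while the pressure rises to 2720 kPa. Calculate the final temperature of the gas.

Isochoric: V stays 37.2 L; P/T = const ⇒ T₂ = 2080 K, P₂ = 2720 kPa.

2080 K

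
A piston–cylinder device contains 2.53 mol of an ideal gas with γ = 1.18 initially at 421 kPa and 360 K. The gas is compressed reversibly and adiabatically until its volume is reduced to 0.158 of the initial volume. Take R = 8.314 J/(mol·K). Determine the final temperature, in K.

502 K

V₁ = nRT₁/P₁ = 2.53×8.314×360/421 = 18.0 L.
Adiabatic: TV^(γ−1) = const ⇒ T₂ = 360×(6.33)^0.180 = 502 K; PV^γ = const ⇒ P₂ = 3710 kPa.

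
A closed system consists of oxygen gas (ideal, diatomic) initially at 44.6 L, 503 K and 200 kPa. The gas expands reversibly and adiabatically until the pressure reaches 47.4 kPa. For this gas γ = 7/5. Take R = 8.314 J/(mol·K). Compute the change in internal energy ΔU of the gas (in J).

-7520 J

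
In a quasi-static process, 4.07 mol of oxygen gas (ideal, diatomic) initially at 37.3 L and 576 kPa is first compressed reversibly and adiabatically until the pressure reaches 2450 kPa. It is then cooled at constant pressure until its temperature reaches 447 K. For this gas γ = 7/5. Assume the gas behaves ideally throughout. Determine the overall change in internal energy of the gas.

-15900 J

T₁ = P₁V₁/(nR) = 576×37.3/(4.07×8.314) = 635 K.
Step 1 — Adiabatic: T₂/T₁ = (P₂/P₁)^((γ−1)/γ) ⇒ T₂ = 635×(4.25)^0.286 = 960 K; V₂ = 13.3 L.
ΔU = nCvΔT = 4.07×20.8×(960−635) = 27500 J.
Q = 0 for an adiabatic process, so W = −ΔU = -27500 J.
State after step 1: P = 2450 kPa, V = 13.3 L, T = 960 K.
Step 2 — Isobaric: P stays 2450 kPa; V/T = const ⇒ T₂ = 447 K, V₂ = 6.17 L.
W = PΔV = 2450×(6.17−13.3) kPa·L = -17400 J.
ΔU = nCvΔT = 4.07×20.8×(447−960) = -43400 J.
Q = ΔU + W = nCpΔT = -60800 J.
Net over both steps: W = -44900 J, Q = -60800 J, ΔU = -15900 J.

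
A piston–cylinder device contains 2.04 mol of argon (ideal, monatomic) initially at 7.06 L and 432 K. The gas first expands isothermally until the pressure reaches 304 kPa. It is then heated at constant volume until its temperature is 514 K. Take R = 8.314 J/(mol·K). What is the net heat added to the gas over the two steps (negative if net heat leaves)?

P₁ = nRT₁/V₁ = 2.04×8.314×432/7.06 = 1040 kPa.
Step 1 — Isothermal: T stays 432 K; PV = const ⇒ V₂ = 24.1 L, P₂ = 304 kPa.
ΔU = 0 (ideal gas, T constant).
W = nRT ln(V₂/V₁) = 2.04×8.314×432×ln(3.41) = 9000 J.
Q = ΔU + W = 9000 J.
State after step 1: P = 304 kPa, V = 24.1 L, T = 432 K.
Step 2 — Isochoric: V stays 24.1 L; P/T = const ⇒ T₂ = 514 K, P₂ = 362 kPa.
W = 0 (no volume change).
ΔU = nCvΔT = 2.04×12.5×(514−432) = 2090 J.
Q = ΔU = 2090 J.
Net over both steps: W = 9000 J, Q = 11100 J, ΔU = 2090 J.

11100 J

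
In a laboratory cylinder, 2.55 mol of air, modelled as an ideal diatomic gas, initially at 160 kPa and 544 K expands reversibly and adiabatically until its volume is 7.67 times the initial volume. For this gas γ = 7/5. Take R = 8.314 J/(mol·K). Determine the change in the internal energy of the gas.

V₁ = nRT₁/P₁ = 2.55×8.314×544/160 = 72.1 L.
Adiabatic: TV^(γ−1) = const ⇒ T₂ = 544×(0.130)^0.400 = 241 K; PV^γ = const ⇒ P₂ = 9.23 kPa.
For an ideal gas ΔU = nCvΔT with Cv = (5/2)R = 20.8 J/(mol·K).
ΔU = 2.55×20.8×(241−544) = -16100 J.

-16100 J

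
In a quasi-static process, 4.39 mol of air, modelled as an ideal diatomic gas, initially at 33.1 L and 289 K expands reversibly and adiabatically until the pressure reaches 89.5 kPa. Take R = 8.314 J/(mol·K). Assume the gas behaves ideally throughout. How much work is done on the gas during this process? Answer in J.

-8020 J

P₁ = nRT₁/V₁ = 4.39×8.314×289/33.1 = 319 kPa.
Adiabatic: T₂/T₁ = (P₂/P₁)^((γ−1)/γ) ⇒ T₂ = 289×(0.281)^0.286 = 201 K; V₂ = 82.0 L.
ΔU = nCvΔT = 4.39×20.8×(201−289) = -8020 J.
Q = 0 for an adiabatic process, so W = −ΔU = 8020 J.
Work done on the gas = −W_by = -8020 J.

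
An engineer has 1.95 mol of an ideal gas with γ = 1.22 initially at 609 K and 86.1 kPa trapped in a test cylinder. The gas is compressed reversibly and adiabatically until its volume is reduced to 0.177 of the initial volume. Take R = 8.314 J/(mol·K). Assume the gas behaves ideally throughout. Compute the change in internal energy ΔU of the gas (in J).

V₁ = nRT₁/P₁ = 1.95×8.314×609/86.1 = 115 L.
Adiabatic: TV^(γ−1) = const ⇒ T₂ = 609×(5.65)^0.220 = 891 K; PV^γ = const ⇒ P₂ = 712 kPa.
For an ideal gas ΔU = nCvΔT with Cv = R/(γ−1) = 37.8 J/(mol·K).
ΔU = 1.95×37.8×(891−609) = 20800 J.

20800 J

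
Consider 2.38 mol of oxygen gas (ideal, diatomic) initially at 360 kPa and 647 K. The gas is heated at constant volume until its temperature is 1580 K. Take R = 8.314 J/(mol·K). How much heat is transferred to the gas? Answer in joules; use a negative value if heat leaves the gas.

46200 J

V₁ = nRT₁/P₁ = 2.38×8.314×647/360 = 35.6 L.
Isochoric: V stays 35.6 L; P/T = const ⇒ T₂ = 1580 K, P₂ = 879 kPa.
W = 0 (no volume change).
ΔU = nCvΔT = 2.38×20.8×(1580−647) = 46200 J.
Q = ΔU = 46200 J.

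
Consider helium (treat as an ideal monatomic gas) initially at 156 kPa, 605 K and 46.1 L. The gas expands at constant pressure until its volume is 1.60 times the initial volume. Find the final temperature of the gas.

Isobaric: P stays 156 kPa; V/T = const ⇒ T₂ = 968 K, V₂ = 73.8 L.

968 K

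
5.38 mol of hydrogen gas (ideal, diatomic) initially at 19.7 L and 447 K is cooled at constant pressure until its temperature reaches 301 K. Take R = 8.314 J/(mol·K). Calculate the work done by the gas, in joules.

P₁ = nRT₁/V₁ = 5.38×8.314×447/19.7 = 1010 kPa.
Isobaric: P stays 1010 kPa; V/T = const ⇒ T₂ = 301 K, V₂ = 13.3 L.
W = PΔV = 1010×(13.3−19.7) kPa·L = -6530 J.

-6530 J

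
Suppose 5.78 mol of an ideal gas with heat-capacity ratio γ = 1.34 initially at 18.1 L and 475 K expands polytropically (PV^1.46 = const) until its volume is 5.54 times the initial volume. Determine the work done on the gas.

P₁ = nRT₁/V₁ = 5.78×8.314×475/18.1 = 1260 kPa.
Polytropic n=1.46: T₂ = T₁(V₁/V₂)^(n−1) = 475×(0.181)^0.46 = 216 K; P₂ = P₁(V₁/V₂)^n = 104 kPa.
W = (P₁V₁−P₂V₂)/(n−1) = (1260×18.1−104×100)/0.46 = 27000 J.
Work done on the gas = −W_by = -27000 J.

-27000 J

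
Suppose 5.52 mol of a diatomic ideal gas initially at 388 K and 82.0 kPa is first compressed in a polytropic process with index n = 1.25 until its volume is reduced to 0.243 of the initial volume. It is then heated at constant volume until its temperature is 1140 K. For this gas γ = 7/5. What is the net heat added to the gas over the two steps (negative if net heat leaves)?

V₁ = nRT₁/P₁ = 5.52×8.314×388/82.0 = 217 L.
Step 1 — Polytropic n=1.25: T₂ = T₁(V₁/V₂)^(n−1) = 388×(4.12)^0.25 = 553 K; P₂ = P₁(V₁/V₂)^n = 481 kPa.
W = (P₁V₁−P₂V₂)/(n−1) = (82.0×217−481×52.8)/0.25 = -30200 J.
ΔU = nCvΔT = 5.52×20.8×(553−388) = 18900 J.
Q = ΔU + W = -11300 J.
State after step 1: P = 481 kPa, V = 52.8 L, T = 553 K.
Step 2 — Isochoric: V stays 52.8 L; P/T = const ⇒ T₂ = 1140 K, P₂ = 991 kPa.
W = 0 (no volume change).
ΔU = nCvΔT = 5.52×20.8×(1140−553) = 67400 J.
Q = ΔU = 67400 J.
Net over both steps: W = -30200 J, Q = 56100 J, ΔU = 86300 J.

56100 J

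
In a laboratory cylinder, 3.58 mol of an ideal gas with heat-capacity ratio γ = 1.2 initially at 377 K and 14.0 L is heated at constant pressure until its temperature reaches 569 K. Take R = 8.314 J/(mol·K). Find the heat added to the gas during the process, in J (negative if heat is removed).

P₁ = nRT₁/V₁ = 3.58×8.314×377/14.0 = 802 kPa.
Isobaric: P stays 802 kPa; V/T = const ⇒ T₂ = 569 K, V₂ = 21.1 L.
W = PΔV = 802×(21.1−14.0) kPa·L = 5710 J.
ΔU = nCvΔT = 3.58×41.6×(569−377) = 28600 J.
Q = ΔU + W = nCpΔT = 34300 J.

34300 J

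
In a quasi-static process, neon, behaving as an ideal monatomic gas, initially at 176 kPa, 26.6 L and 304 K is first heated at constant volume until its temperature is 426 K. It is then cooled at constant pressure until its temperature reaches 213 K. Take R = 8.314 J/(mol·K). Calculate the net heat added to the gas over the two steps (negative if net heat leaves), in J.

-5380 J

n = P₁V₁/(RT₁) = 176×26.6/(8.314×304) = 1.85 mol.
Step 1 — Isochoric: V stays 26.6 L; P/T = const ⇒ T₂ = 426 K, P₂ = 247 kPa.
W = 0 (no volume change).
ΔU = nCvΔT = 1.85×12.5×(426−304) = 2820 J.
Q = ΔU = 2820 J.
State after step 1: P = 247 kPa, V = 26.6 L, T = 426 K.
Step 2 — Isobaric: P stays 247 kPa; V/T = const ⇒ T₂ = 213 K, V₂ = 13.3 L.
W = PΔV = 247×(13.3−26.6) kPa·L = -3280 J.
ΔU = nCvΔT = 1.85×12.5×(213−426) = -4920 J.
Q = ΔU + W = nCpΔT = -8200 J.
Net over both steps: W = -3280 J, Q = -5380 J, ΔU = -2100 J.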